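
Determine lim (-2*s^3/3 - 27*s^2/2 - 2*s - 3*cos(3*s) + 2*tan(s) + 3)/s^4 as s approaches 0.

Substitution gives 0/0; apply L'Hôpital's rule 4 times.
After differentiating numerator and denominator 4 times the quotient is (-243*cos(3*s) + 48*tan(s)^5 + 80*tan(s)^3 + 32*tan(s))/(24); at s = 0 this is -81/8.

-81/8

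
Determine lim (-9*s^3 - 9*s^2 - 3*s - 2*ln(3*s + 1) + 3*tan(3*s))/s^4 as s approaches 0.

81/2

Substitution gives 0/0 (the numerator vanishes to order 4).
Expand each term to order s^4: the coefficient of s^4 in -2·ln(1 + 3s) is 81/2 and in 3·tan(3s) is 0.
Lower-order terms cancel with the polynomial part, so the numerator is (81/2)·s^4 + o(s^4), and the limit is (81/2)/(1) = 81/2.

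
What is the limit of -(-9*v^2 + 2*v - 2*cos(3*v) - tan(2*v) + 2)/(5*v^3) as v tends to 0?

8/15

Substitution gives 0/0; apply L'Hôpital's rule 3 times.
After differentiating numerator and denominator 3 times the quotient is (-54*sin(3*v) - 48*tan(2*v)^4 - 64*tan(2*v)^2 - 16)/(-30); at v = 0 this is 8/15.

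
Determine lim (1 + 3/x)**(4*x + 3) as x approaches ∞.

e^(12)

Write it as [(1 + 3/x)^x]^(4) · (1 + 3/x)^(3). The bracketed term tends to e^(3) and the second factor to 1, so the limit is e^(12).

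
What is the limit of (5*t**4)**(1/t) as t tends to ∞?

1

Base → ∞ and exponent → 0: an ∞^0 form.
Take logs: (1/t)·ln(5·t^4) = (ln 5 + 4·ln t)/t → 0.
So the limit is e^0 = 1.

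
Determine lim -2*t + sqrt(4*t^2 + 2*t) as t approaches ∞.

An ∞ − ∞ form. Rationalising with the conjugate, the difference becomes (2t) / (√(4*t^2 + 2*t) + 2t).
For large t the denominator behaves like 2·2t, so the quotient tends to 2/4 = 1/2.

1/2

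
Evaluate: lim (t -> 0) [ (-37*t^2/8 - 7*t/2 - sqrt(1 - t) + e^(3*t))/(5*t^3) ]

73/80

Substitution gives 0/0; apply L'Hôpital's rule 3 times.
After differentiating numerator and denominator 3 times the quotient is (27*e^(3*t) + 3/(8*(1 - t)^(5/2)))/(30); at t = 0 this is 73/80.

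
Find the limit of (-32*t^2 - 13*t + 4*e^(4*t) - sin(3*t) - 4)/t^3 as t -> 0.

283/6

Substitution gives 0/0; apply L'Hôpital's rule 3 times.
After differentiating numerator and denominator 3 times the quotient is (256*e^(4*t) + 27*cos(3*t))/(6); at t = 0 this is 283/6.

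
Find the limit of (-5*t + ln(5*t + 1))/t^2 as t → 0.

-25/2

Direct substitution gives 0/0.
Apply L'Hôpital: lim (-5 + 5/(5*t + 1))/(2*t), still 0/0.
After 2 applications of L'Hôpital's rule the quotient is (-25/(5*t + 1)^2)/(2); substituting t = 0 gives -25/2.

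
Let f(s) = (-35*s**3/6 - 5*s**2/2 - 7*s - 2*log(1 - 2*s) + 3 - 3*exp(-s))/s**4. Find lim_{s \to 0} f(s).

63/8

Substitution gives 0/0; apply L'Hôpital's rule 4 times.
After differentiating numerator and denominator 4 times the quotient is (-3*e^(-s) + 192/(2*s - 1)^4)/(24); at s = 0 this is 63/8.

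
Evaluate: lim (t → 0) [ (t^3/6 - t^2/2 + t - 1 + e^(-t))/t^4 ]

Direct substitution gives 0/0.
Apply L'Hôpital: lim (t^2/2 - t + 1 - e^(-t))/(4*t^3), still 0/0.
Apply L'Hôpital: lim (t - 1 + e^(-t))/(12*t^2), still 0/0.
Apply L'Hôpital: lim (1 - e^(-t))/(24*t), still 0/0.
After 4 applications of L'Hôpital's rule the quotient is (e^(-t))/(24); substituting t = 0 gives 1/24.

1/24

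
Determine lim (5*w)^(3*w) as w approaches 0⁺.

1

Base → 0⁺ and exponent → 0⁺: a 0^0 form.
Take logs: 3w·ln(5w). This is 0·(−∞); rewriting as ln(5w)/(1/(3w)) and applying L'Hôpital gives 0.
Hence the limit is e^0 = 1.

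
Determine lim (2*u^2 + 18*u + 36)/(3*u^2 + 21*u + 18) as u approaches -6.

At u = -6 both the top and bottom vanish — a removable singularity. Factoring out (u + 6) from each leaves (2*u + 6)/(3*u + 3), which at u = -6 equals 2/5.

2/5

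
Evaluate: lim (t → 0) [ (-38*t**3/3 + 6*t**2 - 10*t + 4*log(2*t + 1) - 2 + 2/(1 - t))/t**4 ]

-14

Substitution gives 0/0; apply L'Hôpital's rule 4 times.
After differentiating numerator and denominator 4 times the quotient is (-384/(2*t + 1)^4 - 48/(t - 1)^5)/(24); at t = 0 this is -14.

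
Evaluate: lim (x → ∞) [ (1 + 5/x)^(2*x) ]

Let L be the limit and take ln: ln L = lim (2x)·ln(1 + 5/x) = lim (2x)·(5/x + O(1/x²)) = 10.
Hence L = e^(10).

e^(10)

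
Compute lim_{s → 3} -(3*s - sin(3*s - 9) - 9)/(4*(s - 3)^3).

-9/8

Direct substitution gives 0/0.
Apply L'Hôpital: lim (3 - 3*cos(3*s - 9))/(-12*(s - 3)^2), still 0/0.
Apply L'Hôpital: lim (9*sin(3*s - 9))/(72 - 24*s), still 0/0.
After 3 applications of L'Hôpital's rule the quotient is (27*cos(3*s - 9))/(-24); substituting s = 3 gives -9/8.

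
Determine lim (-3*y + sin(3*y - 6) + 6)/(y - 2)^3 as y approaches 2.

-9/2

Direct substitution gives 0/0.
Apply L'Hôpital: lim (3*cos(3*y - 6) - 3)/(3*(y - 2)^2), still 0/0.
Apply L'Hôpital: lim (-9*sin(3*y - 6))/(6*y - 12), still 0/0.
After 3 applications of L'Hôpital's rule the quotient is (-27*cos(3*y - 6))/(6); substituting y = 2 gives -9/2.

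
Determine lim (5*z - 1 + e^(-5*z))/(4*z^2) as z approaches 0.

Direct substitution gives 0/0.
Apply L'Hôpital: lim (5 - 5*e^(-5*z))/(8*z), still 0/0.
After 2 applications of L'Hôpital's rule the quotient is (25*e^(-5*z))/(8); substituting z = 0 gives 25/8.

25/8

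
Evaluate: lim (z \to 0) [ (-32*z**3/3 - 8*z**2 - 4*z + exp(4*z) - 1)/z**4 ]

Direct substitution gives 0/0.
Apply L'Hôpital: lim (-32*z^2 - 16*z + 4*e^(4*z) - 4)/(4*z^3), still 0/0.
Apply L'Hôpital: lim (-64*z + 16*e^(4*z) - 16)/(12*z^2), still 0/0.
Apply L'Hôpital: lim (64*e^(4*z) - 64)/(24*z), still 0/0.
After 4 applications of L'Hôpital's rule the quotient is (256*e^(4*z))/(24); substituting z = 0 gives 32/3.

32/3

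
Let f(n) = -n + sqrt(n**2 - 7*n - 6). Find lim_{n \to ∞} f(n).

An ∞ − ∞ form. Rationalising with the conjugate, the difference becomes (-7n - 6) / (√(n^2 - 7*n - 6) + n).
For large n the denominator behaves like 2·n, so the quotient tends to -7/2 = -7/2.

-7/2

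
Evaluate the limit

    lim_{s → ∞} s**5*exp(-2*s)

0

Write as s^5/e^{2s}, an ∞/∞ form.
Exponential growth dominates any polynomial, so repeated L'Hôpital (or the standard result) gives 0.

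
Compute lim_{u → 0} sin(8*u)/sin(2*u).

4

Substitution gives 0/0.
Divide numerator and denominator by u: sin(8u)/u → 8 and sin(2u)/u → 2, so the limit is 1·8/2 = 4.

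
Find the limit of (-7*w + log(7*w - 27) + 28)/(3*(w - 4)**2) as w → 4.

-49/6

Direct substitution gives 0/0.
Apply L'Hôpital: lim (-7 + 7/(7*w - 27))/(6*w - 24), still 0/0.
After 2 applications of L'Hôpital's rule the quotient is (-49/(7*w - 27)^2)/(6); substituting w = 4 gives -49/6.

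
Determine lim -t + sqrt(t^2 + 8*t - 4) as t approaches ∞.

4

An ∞ − ∞ form. Rationalising with the conjugate, the difference becomes (8t - 4) / (√(t^2 + 8*t - 4) + t).
For large t the denominator behaves like 2·t, so the quotient tends to 8/2 = 4.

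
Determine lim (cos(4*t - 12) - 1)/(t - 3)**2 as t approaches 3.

-8

Direct substitution gives 0/0.
Apply L'Hôpital: lim (-4*sin(4*t - 12))/(2*t - 6), still 0/0.
After 2 applications of L'Hôpital's rule the quotient is (-16*cos(4*t - 12))/(2); substituting t = 3 gives -8.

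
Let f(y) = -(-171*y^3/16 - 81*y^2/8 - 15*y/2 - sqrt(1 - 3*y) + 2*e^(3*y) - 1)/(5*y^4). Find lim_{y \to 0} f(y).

Substitution gives 0/0 (the numerator vanishes to order 4).
Expand each term to order y^4: the coefficient of y^4 in 2·e^(3y) is 27/4 and in −√(1 - 3y) is 405/128.
Lower-order terms cancel with the polynomial part, so the numerator is (1269/128)·y^4 + o(y^4), and the limit is (1269/128)/(-5) = -1269/640.

-1269/640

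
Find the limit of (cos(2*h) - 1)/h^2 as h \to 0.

Direct substitution gives 0/0.
Apply L'Hôpital: lim (-2*sin(2*h))/(2*h), still 0/0.
After 2 applications of L'Hôpital's rule the quotient is (-4*cos(2*h))/(2); substituting h = 0 gives -2.

-2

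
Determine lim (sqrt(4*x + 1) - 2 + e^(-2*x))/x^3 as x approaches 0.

8/3

Substitution gives 0/0 (the numerator vanishes to order 3).
Expand each term to order x^3: the coefficient of x^3 in e^(-2x) is -4/3 and in √(1 + 4x) is 4.
Lower-order terms cancel with the polynomial part, so the numerator is (8/3)·x^3 + o(x^3), and the limit is (8/3)/(1) = 8/3.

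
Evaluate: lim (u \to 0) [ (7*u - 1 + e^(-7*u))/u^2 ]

49/2

Direct substitution gives 0/0.
Apply L'Hôpital: lim (7 - 7*e^(-7*u))/(2*u), still 0/0.
After 2 applications of L'Hôpital's rule the quotient is (49*e^(-7*u))/(2); substituting u = 0 gives 49/2.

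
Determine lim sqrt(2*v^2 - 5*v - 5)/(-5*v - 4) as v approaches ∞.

For large |v|, √(2*v^2 - 5*v - 5) ≈ √2·|v| and the denominator ≈ -5v.
Since v → +∞, |v| = v, giving √2/(-5) = -√(2)/5.

-√(2)/5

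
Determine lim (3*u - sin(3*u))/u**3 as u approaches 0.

9/2

Direct substitution gives 0/0.
Apply L'Hôpital: lim (3 - 3*cos(3*u))/(3*u^2), still 0/0.
Apply L'Hôpital: lim (9*sin(3*u))/(6*u), still 0/0.
After 3 applications of L'Hôpital's rule the quotient is (27*cos(3*u))/(6); substituting u = 0 gives 9/2.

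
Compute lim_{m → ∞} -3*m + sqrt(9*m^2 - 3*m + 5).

-1/2

An ∞ − ∞ form. Rationalising with the conjugate, the difference becomes (-3m + 5) / (√(9*m^2 - 3*m + 5) + 3m).
For large m the denominator behaves like 2·3m, so the quotient tends to -3/6 = -1/2.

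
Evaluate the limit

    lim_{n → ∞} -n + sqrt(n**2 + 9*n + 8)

An ∞ − ∞ form. Rationalising with the conjugate, the difference becomes (9n + 8) / (√(n^2 + 9*n + 8) + n).
For large n the denominator behaves like 2·n, so the quotient tends to 9/2 = 9/2.

9/2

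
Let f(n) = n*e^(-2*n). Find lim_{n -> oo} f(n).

Write as n^1/e^{2n}, an ∞/∞ form.
Exponential growth dominates any polynomial, so repeated L'Hôpital (or the standard result) gives 0.

0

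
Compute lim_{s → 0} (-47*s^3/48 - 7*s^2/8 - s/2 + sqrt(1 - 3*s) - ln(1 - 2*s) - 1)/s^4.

107/128

Substitution gives 0/0 (the numerator vanishes to order 4).
Expand each term to order s^4: the coefficient of s^4 in −ln(1 - 2s) is 4 and in √(1 - 3s) is -405/128.
Lower-order terms cancel with the polynomial part, so the numerator is (107/128)·s^4 + o(s^4), and the limit is (107/128)/(1) = 107/128.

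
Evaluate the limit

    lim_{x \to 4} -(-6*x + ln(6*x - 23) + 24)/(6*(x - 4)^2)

3

Direct substitution gives 0/0.
Apply L'Hôpital: lim (-6 + 6/(6*x - 23))/(48 - 12*x), still 0/0.
After 2 applications of L'Hôpital's rule the quotient is (-36/(6*x - 23)^2)/(-12); substituting x = 4 gives 3.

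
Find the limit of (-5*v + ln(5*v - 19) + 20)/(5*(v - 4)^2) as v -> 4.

-5/2

Direct substitution gives 0/0.
Apply L'Hôpital: lim (-5 + 5/(5*v - 19))/(10*v - 40), still 0/0.
After 2 applications of L'Hôpital's rule the quotient is (-25/(5*v - 19)^2)/(10); substituting v = 4 gives -5/2.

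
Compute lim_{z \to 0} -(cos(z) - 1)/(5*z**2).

1/10

Direct substitution gives 0/0.
Apply L'Hôpital: lim (-sin(z))/(-10*z), still 0/0.
After 2 applications of L'Hôpital's rule the quotient is (-cos(z))/(-10); substituting z = 0 gives 1/10.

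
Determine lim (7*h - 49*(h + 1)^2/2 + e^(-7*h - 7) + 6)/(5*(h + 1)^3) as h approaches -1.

Direct substitution gives 0/0.
Apply L'Hôpital: lim (-49*h - 7*e^(-7*h - 7) - 42)/(15*(h + 1)^2), still 0/0.
Apply L'Hôpital: lim (49*e^(-7*h - 7) - 49)/(30*h + 30), still 0/0.
After 3 applications of L'Hôpital's rule the quotient is (-343*e^(-7*h - 7))/(30); substituting h = -1 gives -343/30.

-343/30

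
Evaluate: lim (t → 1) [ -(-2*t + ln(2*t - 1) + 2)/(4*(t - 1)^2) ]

Direct substitution gives 0/0.
Apply L'Hôpital: lim (-2 + 2/(2*t - 1))/(8 - 8*t), still 0/0.
After 2 applications of L'Hôpital's rule the quotient is (-4/(2*t - 1)^2)/(-8); substituting t = 1 gives 1/2.

1/2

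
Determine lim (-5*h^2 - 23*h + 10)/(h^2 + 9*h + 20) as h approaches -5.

Direct substitution gives 0/0, so factor. Both numerator and denominator have (h + 5) as a factor.
After cancelling, the expression reduces to (2 - 5*h)/(h + 4).
Substituting h = -5 gives -27.

-27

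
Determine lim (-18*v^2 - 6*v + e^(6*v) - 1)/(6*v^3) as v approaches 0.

Direct substitution gives 0/0.
Apply L'Hôpital: lim (-36*v + 6*e^(6*v) - 6)/(18*v^2), still 0/0.
Apply L'Hôpital: lim (36*e^(6*v) - 36)/(36*v), still 0/0.
After 3 applications of L'Hôpital's rule the quotient is (216*e^(6*v))/(36); substituting v = 0 gives 6.

6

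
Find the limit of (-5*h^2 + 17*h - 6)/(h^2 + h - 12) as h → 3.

Since h = 3 makes numerator and denominator zero, (h - 3) divides both.
Cancelling it gives (2 - 5*h)/(h + 4); now plug in h = 3 to get -13/7.

-13/7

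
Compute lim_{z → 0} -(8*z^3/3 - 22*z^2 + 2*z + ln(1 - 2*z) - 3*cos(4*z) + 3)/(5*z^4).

Substitution gives 0/0; apply L'Hôpital's rule 4 times.
After differentiating numerator and denominator 4 times the quotient is (-768*cos(4*z) - 96/(2*z - 1)^4)/(-120); at z = 0 this is 36/5.

36/5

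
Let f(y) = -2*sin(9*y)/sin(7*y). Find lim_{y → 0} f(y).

Substitution gives 0/0.
Divide numerator and denominator by y: sin(9y)/y → 9 and sin(7y)/y → 7, so the limit is -2·9/7 = -18/7.

-18/7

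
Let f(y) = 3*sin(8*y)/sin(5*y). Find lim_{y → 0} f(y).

24/5

Substitution gives 0/0.
Divide numerator and denominator by y: sin(8y)/y → 8 and sin(5y)/y → 5, so the limit is 3·8/5 = 24/5.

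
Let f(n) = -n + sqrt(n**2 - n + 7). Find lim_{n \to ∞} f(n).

-1/2

An ∞ − ∞ form. Rationalising with the conjugate, the difference becomes (-n + 7) / (√(n^2 - n + 7) + n).
For large n the denominator behaves like 2·n, so the quotient tends to -1/2 = -1/2.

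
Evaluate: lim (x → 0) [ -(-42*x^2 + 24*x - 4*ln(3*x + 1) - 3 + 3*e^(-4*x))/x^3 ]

Substitution gives 0/0; apply L'Hôpital's rule 3 times.
After differentiating numerator and denominator 3 times the quotient is (-192*e^(-4*x) - 216/(3*x + 1)^3)/(-6); at x = 0 this is 68.

68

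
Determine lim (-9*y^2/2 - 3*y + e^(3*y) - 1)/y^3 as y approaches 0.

9/2

Direct substitution gives 0/0.
Apply L'Hôpital: lim (-9*y + 3*e^(3*y) - 3)/(3*y^2), still 0/0.
Apply L'Hôpital: lim (9*e^(3*y) - 9)/(6*y), still 0/0.
After 3 applications of L'Hôpital's rule the quotient is (27*e^(3*y))/(6); substituting y = 0 gives 9/2.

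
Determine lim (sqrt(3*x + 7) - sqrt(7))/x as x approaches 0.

Substitution gives 0/0. Multiply numerator and denominator by the conjugate √(7 + 3x) + √7.
The numerator becomes (7 + 3x) − 7 = 3x, so the expression simplifies to 3/(√(7 + 3x) + √7).
Letting x → 0 gives 3/(2√7) = 3*√(7)/14.

3*√(7)/14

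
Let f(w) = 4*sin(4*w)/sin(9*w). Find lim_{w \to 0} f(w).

Substitution gives 0/0.
Divide numerator and denominator by w: sin(4w)/w → 4 and sin(9w)/w → 9, so the limit is 4·4/9 = 16/9.

16/9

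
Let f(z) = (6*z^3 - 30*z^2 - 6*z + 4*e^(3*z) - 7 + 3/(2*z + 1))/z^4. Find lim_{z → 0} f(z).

Substitution gives 0/0; apply L'Hôpital's rule 4 times.
After differentiating numerator and denominator 4 times the quotient is (324*e^(3*z) + 1152/(2*z + 1)^5)/(24); at z = 0 this is 123/2.

123/2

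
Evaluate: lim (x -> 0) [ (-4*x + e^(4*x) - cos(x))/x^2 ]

Substitution gives 0/0 (the numerator vanishes to order 2).
Expand each term to order x^2: the coefficient of x^2 in e^(4x) is 8 and in −cos(x) is 1/2.
Lower-order terms cancel with the polynomial part, so the numerator is (17/2)·x^2 + o(x^2), and the limit is (17/2)/(1) = 17/2.

17/2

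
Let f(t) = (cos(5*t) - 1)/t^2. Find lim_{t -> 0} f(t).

Direct substitution gives 0/0.
Apply L'Hôpital: lim (-5*sin(5*t))/(2*t), still 0/0.
After 2 applications of L'Hôpital's rule the quotient is (-25*cos(5*t))/(2); substituting t = 0 gives -25/2.

-25/2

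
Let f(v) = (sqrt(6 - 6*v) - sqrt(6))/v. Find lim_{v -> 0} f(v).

Substitution gives 0/0. Multiply numerator and denominator by the conjugate √(6 - 6v) + √6.
The numerator becomes (6 - 6v) − 6 = -6v, so the expression simplifies to -6/(√(6 - 6v) + √6).
Letting v → 0 gives -6/(2√6) = -√(6)/2.

-√(6)/2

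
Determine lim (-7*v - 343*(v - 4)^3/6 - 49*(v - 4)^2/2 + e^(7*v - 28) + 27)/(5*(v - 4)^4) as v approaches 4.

2401/120

Direct substitution gives 0/0.
Apply L'Hôpital: lim (-49*v - 343*(v - 4)^2/2 + 7*e^(7*v - 28) + 189)/(20*(v - 4)^3), still 0/0.
Apply L'Hôpital: lim (-343*v + 49*e^(7*v - 28) + 1323)/(60*(v - 4)^2), still 0/0.
Apply L'Hôpital: lim (343*e^(7*v - 28) - 343)/(120*v - 480), still 0/0.
After 4 applications of L'Hôpital's rule the quotient is (2401*e^(7*v - 28))/(120); substituting v = 4 gives 2401/120.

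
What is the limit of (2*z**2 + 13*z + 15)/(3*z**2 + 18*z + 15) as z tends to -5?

7/12

Direct substitution gives 0/0, so factor. Both numerator and denominator have (z + 5) as a factor.
After cancelling, the expression reduces to (2*z + 3)/(3*z + 3).
Substituting z = -5 gives 7/12.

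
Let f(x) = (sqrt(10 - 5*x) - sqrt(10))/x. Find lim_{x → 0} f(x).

-√(10)/4

Substitution gives 0/0. Multiply numerator and denominator by the conjugate √(10 - 5x) + √10.
The numerator becomes (10 - 5x) − 10 = -5x, so the expression simplifies to -5/(√(10 - 5x) + √10).
Letting x → 0 gives -5/(2√10) = -√(10)/4.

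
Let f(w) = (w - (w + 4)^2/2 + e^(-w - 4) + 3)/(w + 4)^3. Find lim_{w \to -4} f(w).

-1/6

Direct substitution gives 0/0.
Apply L'Hôpital: lim (-w - e^(-w - 4) - 3)/(3*(w + 4)^2), still 0/0.
Apply L'Hôpital: lim (e^(-w - 4) - 1)/(6*w + 24), still 0/0.
After 3 applications of L'Hôpital's rule the quotient is (-e^(-w - 4))/(6); substituting w = -4 gives -1/6.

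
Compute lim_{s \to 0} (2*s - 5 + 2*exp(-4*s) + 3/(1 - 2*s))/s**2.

Substitution gives 0/0 (the numerator vanishes to order 2).
Expand each term to order s^2: the coefficient of s^2 in 3·1/(1 - 2s) is 12 and in 2·e^(-4s) is 16.
Lower-order terms cancel with the polynomial part, so the numerator is (28)·s^2 + o(s^2), and the limit is (28)/(1) = 28.

28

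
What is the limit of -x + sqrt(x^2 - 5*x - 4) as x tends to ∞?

-5/2

This has the form ∞ − ∞. Multiply and divide by the conjugate √(x^2 - 5*x - 4) + x.
That gives (-5x - 4) / (√(x^2 - 5*x - 4) + x).
Divide numerator and denominator by x: the limit is -5/(2·1) = -5/2.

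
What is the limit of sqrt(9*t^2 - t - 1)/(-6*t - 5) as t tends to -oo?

For large |t|, √(9*t^2 - t - 1) ≈ √9·|t| and the denominator ≈ -6t.
Since t → −∞, |t| = −t, giving −√9/(-6) = 1/2.

1/2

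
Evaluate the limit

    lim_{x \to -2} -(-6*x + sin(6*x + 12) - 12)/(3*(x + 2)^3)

12

Direct substitution gives 0/0.
Apply L'Hôpital: lim (6*cos(6*x + 12) - 6)/(-9*(x + 2)^2), still 0/0.
Apply L'Hôpital: lim (-36*sin(6*x + 12))/(-18*x - 36), still 0/0.
After 3 applications of L'Hôpital's rule the quotient is (-216*cos(6*x + 12))/(-18); substituting x = -2 gives 12.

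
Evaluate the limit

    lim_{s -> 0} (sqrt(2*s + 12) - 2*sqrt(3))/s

√(3)/6

A 0/0 form; rationalise with √(12 + 2s) + √12. This collapses the numerator to 2s, leaving 2/(√(12 + 2s) + √12) → 2/(2√12) = √(3)/6.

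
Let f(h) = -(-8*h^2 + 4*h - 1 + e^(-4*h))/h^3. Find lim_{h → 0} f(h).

Direct substitution gives 0/0.
Apply L'Hôpital: lim (-16*h + 4 - 4*e^(-4*h))/(-3*h^2), still 0/0.
Apply L'Hôpital: lim (-16 + 16*e^(-4*h))/(-6*h), still 0/0.
After 3 applications of L'Hôpital's rule the quotient is (-64*e^(-4*h))/(-6); substituting h = 0 gives 32/3.

32/3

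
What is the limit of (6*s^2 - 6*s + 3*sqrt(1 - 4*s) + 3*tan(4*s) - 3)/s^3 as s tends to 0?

Substitution gives 0/0 (the numerator vanishes to order 3).
Expand each term to order s^3: the coefficient of s^3 in 3·tan(4s) is 64 and in 3·√(1 - 4s) is -12.
Lower-order terms cancel with the polynomial part, so the numerator is (52)·s^3 + o(s^3), and the limit is (52)/(1) = 52.

52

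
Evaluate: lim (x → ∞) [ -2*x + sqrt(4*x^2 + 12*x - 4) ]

3

An ∞ − ∞ form. Rationalising with the conjugate, the difference becomes (12x - 4) / (√(4*x^2 + 12*x - 4) + 2x).
For large x the denominator behaves like 2·2x, so the quotient tends to 12/4 = 3.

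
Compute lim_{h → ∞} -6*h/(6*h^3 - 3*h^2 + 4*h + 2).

0

The denominator has degree 3 and the numerator degree 1. Dividing numerator and denominator by h^3 sends every term to 0 except the leading denominator term, so the limit is 0.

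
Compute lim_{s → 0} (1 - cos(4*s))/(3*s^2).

8/3

Substitution gives 0/0.
Use (1 − cos u)/u² → 1/2 with u = 4s: the limit is 4²/(2·3) = 8/3.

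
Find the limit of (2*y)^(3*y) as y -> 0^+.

Base → 0⁺ and exponent → 0⁺: a 0^0 form.
Take logs: 3y·ln(2y). This is 0·(−∞); rewriting as ln(2y)/(1/(3y)) and applying L'Hôpital gives 0.
Hence the limit is e^0 = 1.

1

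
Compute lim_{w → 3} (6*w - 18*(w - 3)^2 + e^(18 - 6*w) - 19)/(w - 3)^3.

-36

Direct substitution gives 0/0.
Apply L'Hôpital: lim (-36*w - 6*e^(18 - 6*w) + 114)/(3*(w - 3)^2), still 0/0.
Apply L'Hôpital: lim (36*e^(18 - 6*w) - 36)/(6*w - 18), still 0/0.
After 3 applications of L'Hôpital's rule the quotient is (-216*e^(18 - 6*w))/(6); substituting w = 3 gives -36.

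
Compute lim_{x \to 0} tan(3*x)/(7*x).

3/7

Substitution gives 0/0.
Since tan(u)/u → 1 as u → 0, tan(3x)/(3x) → 1 and the limit is 3/7.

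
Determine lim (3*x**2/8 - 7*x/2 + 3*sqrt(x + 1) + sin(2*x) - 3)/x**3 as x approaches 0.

Substitution gives 0/0 (the numerator vanishes to order 3).
Expand each term to order x^3: the coefficient of x^3 in sin(2x) is -4/3 and in 3·√(1 + x) is 3/16.
Lower-order terms cancel with the polynomial part, so the numerator is (-55/48)·x^3 + o(x^3), and the limit is (-55/48)/(1) = -55/48.

-55/48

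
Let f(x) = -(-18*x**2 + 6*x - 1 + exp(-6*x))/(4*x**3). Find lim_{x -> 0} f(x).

9

Direct substitution gives 0/0.
Apply L'Hôpital: lim (-36*x + 6 - 6*e^(-6*x))/(-12*x^2), still 0/0.
Apply L'Hôpital: lim (-36 + 36*e^(-6*x))/(-24*x), still 0/0.
After 3 applications of L'Hôpital's rule the quotient is (-216*e^(-6*x))/(-24); substituting x = 0 gives 9.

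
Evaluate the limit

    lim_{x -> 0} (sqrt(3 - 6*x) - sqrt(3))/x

-√(3)

Substitution gives 0/0. Multiply numerator and denominator by the conjugate √(3 - 6x) + √3.
The numerator becomes (3 - 6x) − 3 = -6x, so the expression simplifies to -6/(√(3 - 6x) + √3).
Letting x → 0 gives -6/(2√3) = -√(3).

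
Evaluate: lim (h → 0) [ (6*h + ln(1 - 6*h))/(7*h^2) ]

Direct substitution gives 0/0.
Apply L'Hôpital: lim (6 - 6/(1 - 6*h))/(14*h), still 0/0.
After 2 applications of L'Hôpital's rule the quotient is (-36/(1 - 6*h)^2)/(14); substituting h = 0 gives -18/7.

-18/7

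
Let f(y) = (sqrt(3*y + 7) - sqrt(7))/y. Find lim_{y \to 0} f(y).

A 0/0 form; rationalise with √(7 + 3y) + √7. This collapses the numerator to 3y, leaving 3/(√(7 + 3y) + √7) → 3/(2√7) = 3*√(7)/14.

3*√(7)/14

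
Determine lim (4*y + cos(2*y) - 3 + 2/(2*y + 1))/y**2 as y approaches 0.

6

Substitution gives 0/0; apply L'Hôpital's rule 2 times.
After differentiating numerator and denominator 2 times the quotient is (-4*cos(2*y) + 16/(2*y + 1)^3)/(2); at y = 0 this is 6.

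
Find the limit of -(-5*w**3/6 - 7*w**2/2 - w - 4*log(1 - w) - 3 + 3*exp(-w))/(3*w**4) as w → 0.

Substitution gives 0/0 (the numerator vanishes to order 4).
Expand each term to order w^4: the coefficient of w^4 in 3·e^(-w) is 1/8 and in -4·ln(1 - w) is 1.
Lower-order terms cancel with the polynomial part, so the numerator is (9/8)·w^4 + o(w^4), and the limit is (9/8)/(-3) = -3/8.

-3/8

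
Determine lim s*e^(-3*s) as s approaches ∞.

0

Write as s^1/e^{3s}, an ∞/∞ form.
Exponential growth dominates any polynomial, so repeated L'Hôpital (or the standard result) gives 0.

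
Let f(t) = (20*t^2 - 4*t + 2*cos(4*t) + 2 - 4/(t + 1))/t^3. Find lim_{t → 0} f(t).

4

Substitution gives 0/0 (the numerator vanishes to order 3).
Expand each term to order t^3: the coefficient of t^3 in -4·1/(1 + t) is 4 and in 2·cos(4t) is 0.
Lower-order terms cancel with the polynomial part, so the numerator is (4)·t^3 + o(t^3), and the limit is (4)/(1) = 4.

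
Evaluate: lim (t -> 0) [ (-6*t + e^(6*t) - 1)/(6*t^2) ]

Direct substitution gives 0/0.
Apply L'Hôpital: lim (6*e^(6*t) - 6)/(12*t), still 0/0.
After 2 applications of L'Hôpital's rule the quotient is (36*e^(6*t))/(12); substituting t = 0 gives 3.

3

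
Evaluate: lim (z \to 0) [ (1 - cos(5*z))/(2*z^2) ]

Substitution gives 0/0.
Use (1 − cos u)/u² → 1/2 with u = 5z: the limit is 5²/(2·2) = 25/4.

25/4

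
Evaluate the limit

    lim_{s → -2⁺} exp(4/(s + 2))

As s → -2⁺, 4/(s + 2) → +∞, so e^(4/(s + 2)) → ∞.

∞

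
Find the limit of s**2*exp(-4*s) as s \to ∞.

Write as s^2/e^{4s}, an ∞/∞ form.
Exponential growth dominates any polynomial, so repeated L'Hôpital (or the standard result) gives 0.

0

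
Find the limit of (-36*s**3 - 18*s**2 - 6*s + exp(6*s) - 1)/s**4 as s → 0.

Direct substitution gives 0/0.
Apply L'Hôpital: lim (-108*s^2 - 36*s + 6*e^(6*s) - 6)/(4*s^3), still 0/0.
Apply L'Hôpital: lim (-216*s + 36*e^(6*s) - 36)/(12*s^2), still 0/0.
Apply L'Hôpital: lim (216*e^(6*s) - 216)/(24*s), still 0/0.
After 4 applications of L'Hôpital's rule the quotient is (1296*e^(6*s))/(24); substituting s = 0 gives 54.

54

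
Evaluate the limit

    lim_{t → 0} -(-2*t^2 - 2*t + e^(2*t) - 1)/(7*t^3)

Direct substitution gives 0/0.
Apply L'Hôpital: lim (-4*t + 2*e^(2*t) - 2)/(-21*t^2), still 0/0.
Apply L'Hôpital: lim (4*e^(2*t) - 4)/(-42*t), still 0/0.
After 3 applications of L'Hôpital's rule the quotient is (8*e^(2*t))/(-42); substituting t = 0 gives -4/21.

-4/21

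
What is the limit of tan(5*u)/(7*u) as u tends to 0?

5/7

Substitution gives 0/0.
Since tan(θ)/θ → 1 as θ → 0, tan(5u)/(5u) → 1 and the limit is 5/7.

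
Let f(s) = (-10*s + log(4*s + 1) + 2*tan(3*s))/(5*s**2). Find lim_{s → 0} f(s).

Substitution gives 0/0 (the numerator vanishes to order 2).
Expand each term to order s^2: the coefficient of s^2 in ln(1 + 4s) is -8 and in 2·tan(3s) is 0.
Lower-order terms cancel with the polynomial part, so the numerator is (-8)·s^2 + o(s^2), and the limit is (-8)/(5) = -8/5.

-8/5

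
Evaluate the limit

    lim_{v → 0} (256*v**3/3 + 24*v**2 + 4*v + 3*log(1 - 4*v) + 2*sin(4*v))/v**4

-192

Substitution gives 0/0; apply L'Hôpital's rule 4 times.
After differentiating numerator and denominator 4 times the quotient is (512*sin(4*v) - 4608/(4*v - 1)^4)/(24); at v = 0 this is -192.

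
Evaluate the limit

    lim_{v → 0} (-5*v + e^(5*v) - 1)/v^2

Direct substitution gives 0/0.
Apply L'Hôpital: lim (5*e^(5*v) - 5)/(2*v), still 0/0.
After 2 applications of L'Hôpital's rule the quotient is (25*e^(5*v))/(2); substituting v = 0 gives 25/2.

25/2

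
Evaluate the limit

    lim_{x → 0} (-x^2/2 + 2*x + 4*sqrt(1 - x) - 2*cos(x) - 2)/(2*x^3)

Substitution gives 0/0 (the numerator vanishes to order 3).
Expand each term to order x^3: the coefficient of x^3 in 4·√(1 - x) is -1/4 and in -2·cos(x) is 0.
Lower-order terms cancel with the polynomial part, so the numerator is (-1/4)·x^3 + o(x^3), and the limit is (-1/4)/(2) = -1/8.

-1/8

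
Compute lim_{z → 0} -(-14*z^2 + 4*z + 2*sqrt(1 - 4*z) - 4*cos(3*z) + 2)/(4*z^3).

Substitution gives 0/0 (the numerator vanishes to order 3).
Expand each term to order z^3: the coefficient of z^3 in -4·cos(3z) is 0 and in 2·√(1 - 4z) is -8.
Lower-order terms cancel with the polynomial part, so the numerator is (-8)·z^3 + o(z^3), and the limit is (-8)/(-4) = 2.

2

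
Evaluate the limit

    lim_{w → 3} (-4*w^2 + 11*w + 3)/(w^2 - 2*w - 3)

At w = 3 both the top and bottom vanish — a removable singularity. Factoring out (w - 3) from each leaves (-4*w - 1)/(w + 1), which at w = 3 equals -13/4.

-13/4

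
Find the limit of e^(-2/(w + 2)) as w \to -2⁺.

As w → -2⁺, -2/(w + 2) → −∞, so e^(-2/(w + 2)) → 0.

0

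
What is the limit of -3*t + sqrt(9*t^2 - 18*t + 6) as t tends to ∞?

This has the form ∞ − ∞. Multiply and divide by the conjugate √(9*t^2 - 18*t + 6) + 3t.
That gives (-18t + 6) / (√(9*t^2 - 18*t + 6) + 3t).
Divide numerator and denominator by t: the limit is -18/(2·3) = -3.

-3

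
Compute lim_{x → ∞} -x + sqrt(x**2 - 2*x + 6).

-1

An ∞ − ∞ form. Rationalising with the conjugate, the difference becomes (-2x + 6) / (√(x^2 - 2*x + 6) + x).
For large x the denominator behaves like 2·x, so the quotient tends to -2/2 = -1.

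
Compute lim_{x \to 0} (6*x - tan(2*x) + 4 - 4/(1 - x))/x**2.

-4

Substitution gives 0/0; apply L'Hôpital's rule 2 times.
After differentiating numerator and denominator 2 times the quotient is (-8*tan(2*x)/cos(2*x)^2 + 8/(x - 1)^3)/(2); at x = 0 this is -4.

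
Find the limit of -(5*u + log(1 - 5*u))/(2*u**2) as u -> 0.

25/4

Direct substitution gives 0/0.
Apply L'Hôpital: lim (5 - 5/(1 - 5*u))/(-4*u), still 0/0.
After 2 applications of L'Hôpital's rule the quotient is (-25/(1 - 5*u)^2)/(-4); substituting u = 0 gives 25/4.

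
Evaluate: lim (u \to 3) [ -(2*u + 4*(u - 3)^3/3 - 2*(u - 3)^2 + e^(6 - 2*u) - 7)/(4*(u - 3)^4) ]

-1/6

Direct substitution gives 0/0.
Apply L'Hôpital: lim (-4*u + 4*(u - 3)^2 - 2*e^(6 - 2*u) + 14)/(-16*(u - 3)^3), still 0/0.
Apply L'Hôpital: lim (8*u + 4*e^(6 - 2*u) - 28)/(-48*(u - 3)^2), still 0/0.
Apply L'Hôpital: lim (8 - 8*e^(6 - 2*u))/(288 - 96*u), still 0/0.
After 4 applications of L'Hôpital's rule the quotient is (16*e^(6 - 2*u))/(-96); substituting u = 3 gives -1/6.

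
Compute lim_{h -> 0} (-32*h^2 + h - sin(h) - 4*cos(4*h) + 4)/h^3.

Substitution gives 0/0; apply L'Hôpital's rule 3 times.
After differentiating numerator and denominator 3 times the quotient is (-256*sin(4*h) + cos(h))/(6); at h = 0 this is 1/6.

1/6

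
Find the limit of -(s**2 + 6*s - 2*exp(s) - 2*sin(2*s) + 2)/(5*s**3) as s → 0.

-7/15

Substitution gives 0/0 (the numerator vanishes to order 3).
Expand each term to order s^3: the coefficient of s^3 in -2·sin(2s) is 8/3 and in -2·e^(s) is -1/3.
Lower-order terms cancel with the polynomial part, so the numerator is (7/3)·s^3 + o(s^3), and the limit is (7/3)/(-5) = -7/15.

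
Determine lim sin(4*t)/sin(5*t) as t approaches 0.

Substitution gives 0/0.
Divide numerator and denominator by t: sin(4t)/t → 4 and sin(5t)/t → 5, so the limit is 1·4/5 = 4/5.

4/5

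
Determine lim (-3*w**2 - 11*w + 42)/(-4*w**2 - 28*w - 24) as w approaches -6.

Direct substitution gives 0/0, so factor. Both numerator and denominator have (w + 6) as a factor.
After cancelling, the expression reduces to (7 - 3*w)/(-4*w - 4).
Substituting w = -6 gives 5/4.

5/4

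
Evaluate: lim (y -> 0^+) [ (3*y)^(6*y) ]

1

Base → 0⁺ and exponent → 0⁺: a 0^0 form.
Take logs: 6y·ln(3y). This is 0·(−∞); rewriting as ln(3y)/(1/(6y)) and applying L'Hôpital gives 0.
Hence the limit is e^0 = 1.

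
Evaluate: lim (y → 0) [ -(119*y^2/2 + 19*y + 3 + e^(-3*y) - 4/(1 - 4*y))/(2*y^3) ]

Substitution gives 0/0; apply L'Hôpital's rule 3 times.
After differentiating numerator and denominator 3 times the quotient is (-27*e^(-3*y) - 1536/(4*y - 1)^4)/(-12); at y = 0 this is 521/4.

521/4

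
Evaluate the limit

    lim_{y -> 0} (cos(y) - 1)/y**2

-1/2

Direct substitution gives 0/0.
Apply L'Hôpital: lim (-sin(y))/(2*y), still 0/0.
After 2 applications of L'Hôpital's rule the quotient is (-cos(y))/(2); substituting y = 0 gives -1/2.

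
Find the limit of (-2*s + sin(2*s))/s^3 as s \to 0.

Direct substitution gives 0/0.
Apply L'Hôpital: lim (2*cos(2*s) - 2)/(3*s^2), still 0/0.
Apply L'Hôpital: lim (-4*sin(2*s))/(6*s), still 0/0.
After 3 applications of L'Hôpital's rule the quotient is (-8*cos(2*s))/(6); substituting s = 0 gives -4/3.

-4/3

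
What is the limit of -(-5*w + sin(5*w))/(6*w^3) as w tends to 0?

Direct substitution gives 0/0.
Apply L'Hôpital: lim (5*cos(5*w) - 5)/(-18*w^2), still 0/0.
Apply L'Hôpital: lim (-25*sin(5*w))/(-36*w), still 0/0.
After 3 applications of L'Hôpital's rule the quotient is (-125*cos(5*w))/(-36); substituting w = 0 gives 125/36.

125/36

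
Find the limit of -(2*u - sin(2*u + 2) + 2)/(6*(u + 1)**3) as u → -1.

-2/9

Direct substitution gives 0/0.
Apply L'Hôpital: lim (2 - 2*cos(2*u + 2))/(-18*(u + 1)^2), still 0/0.
Apply L'Hôpital: lim (4*sin(2*u + 2))/(-36*u - 36), still 0/0.
After 3 applications of L'Hôpital's rule the quotient is (8*cos(2*u + 2))/(-36); substituting u = -1 gives -2/9.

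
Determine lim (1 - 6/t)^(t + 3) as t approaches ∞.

Write it as [(1 - 6/t)^t]^(1) · (1 - 6/t)^(3). The bracketed term tends to e^(-6) and the second factor to 1, so the limit is e^(-6).

e^(-6)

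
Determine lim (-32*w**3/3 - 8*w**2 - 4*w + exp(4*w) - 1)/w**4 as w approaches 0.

32/3

Direct substitution gives 0/0.
Apply L'Hôpital: lim (-32*w^2 - 16*w + 4*e^(4*w) - 4)/(4*w^3), still 0/0.
Apply L'Hôpital: lim (-64*w + 16*e^(4*w) - 16)/(12*w^2), still 0/0.
Apply L'Hôpital: lim (64*e^(4*w) - 64)/(24*w), still 0/0.
After 4 applications of L'Hôpital's rule the quotient is (256*e^(4*w))/(24); substituting w = 0 gives 32/3.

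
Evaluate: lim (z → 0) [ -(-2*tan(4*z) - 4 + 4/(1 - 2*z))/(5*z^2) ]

Substitution gives 0/0; apply L'Hôpital's rule 2 times.
After differentiating numerator and denominator 2 times the quotient is (-64*tan(4*z)/cos(4*z)^2 - 32/(2*z - 1)^3)/(-10); at z = 0 this is -16/5.

-16/5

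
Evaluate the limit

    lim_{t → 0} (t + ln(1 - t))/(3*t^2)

-1/6

Direct substitution gives 0/0.
Apply L'Hôpital: lim (1 - 1/(1 - t))/(6*t), still 0/0.
After 2 applications of L'Hôpital's rule the quotient is (-1/(1 - t)^2)/(6); substituting t = 0 gives -1/6.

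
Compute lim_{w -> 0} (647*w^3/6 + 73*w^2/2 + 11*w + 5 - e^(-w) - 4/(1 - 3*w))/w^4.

Substitution gives 0/0 (the numerator vanishes to order 4).
Expand each term to order w^4: the coefficient of w^4 in -4·1/(1 - 3w) is -324 and in −e^(-w) is -1/24.
Lower-order terms cancel with the polynomial part, so the numerator is (-7777/24)·w^4 + o(w^4), and the limit is (-7777/24)/(1) = -7777/24.

-7777/24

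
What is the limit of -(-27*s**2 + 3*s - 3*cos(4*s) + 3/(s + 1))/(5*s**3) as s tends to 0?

Substitution gives 0/0; apply L'Hôpital's rule 3 times.
After differentiating numerator and denominator 3 times the quotient is (-192*sin(4*s) - 18/(s + 1)^4)/(-30); at s = 0 this is 3/5.

3/5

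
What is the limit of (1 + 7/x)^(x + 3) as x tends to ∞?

e^(7)

The base → 1 and the exponent → ∞: a 1^∞ form.
Take logarithms: (x + 3)·ln(1 + 7/x). Since ln(1+u) ~ u for small u, this behaves like (x)·(7/x) → 7.
So the limit is e^(7).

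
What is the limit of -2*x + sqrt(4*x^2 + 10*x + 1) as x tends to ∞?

5/2

This has the form ∞ − ∞. Multiply and divide by the conjugate √(4*x^2 + 10*x + 1) + 2x.
That gives (10x + 1) / (√(4*x^2 + 10*x + 1) + 2x).
Divide numerator and denominator by x: the limit is 10/(2·2) = 5/2.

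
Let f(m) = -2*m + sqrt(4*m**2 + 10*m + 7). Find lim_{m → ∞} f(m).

This has the form ∞ − ∞. Multiply and divide by the conjugate √(4*m^2 + 10*m + 7) + 2m.
That gives (10m + 7) / (√(4*m^2 + 10*m + 7) + 2m).
Divide numerator and denominator by m: the limit is 10/(2·2) = 5/2.

5/2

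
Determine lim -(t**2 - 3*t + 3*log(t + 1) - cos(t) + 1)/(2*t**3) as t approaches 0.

Substitution gives 0/0 (the numerator vanishes to order 3).
Expand each term to order t^3: the coefficient of t^3 in 3·ln(1 + t) is 1 and in −cos(t) is 0.
Lower-order terms cancel with the polynomial part, so the numerator is (1)·t^3 + o(t^3), and the limit is (1)/(-2) = -1/2.

-1/2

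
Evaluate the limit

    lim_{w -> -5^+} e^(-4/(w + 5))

As w → -5⁺, -4/(w + 5) → −∞, so e^(-4/(w + 5)) → 0.

0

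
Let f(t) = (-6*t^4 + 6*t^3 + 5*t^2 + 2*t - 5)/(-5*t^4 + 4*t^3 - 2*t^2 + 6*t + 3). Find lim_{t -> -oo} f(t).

Numerator and denominator both have degree 4.
Dividing every term by t^4, all lower-order terms vanish and the limit is the ratio of leading coefficients, -6/(-5) = 6/5.

6/5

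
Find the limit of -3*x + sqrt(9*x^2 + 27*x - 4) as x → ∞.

9/2

An ∞ − ∞ form. Rationalising with the conjugate, the difference becomes (27x - 4) / (√(9*x^2 + 27*x - 4) + 3x).
For large x the denominator behaves like 2·3x, so the quotient tends to 27/6 = 9/2.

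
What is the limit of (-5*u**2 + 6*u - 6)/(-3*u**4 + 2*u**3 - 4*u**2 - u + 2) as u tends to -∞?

0

The denominator has degree 4 and the numerator degree 2. Dividing numerator and denominator by u^4 sends every term to 0 except the leading denominator term, so the limit is 0.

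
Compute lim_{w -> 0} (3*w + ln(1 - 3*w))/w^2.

-9/2

Direct substitution gives 0/0.
Apply L'Hôpital: lim (3 - 3/(1 - 3*w))/(2*w), still 0/0.
After 2 applications of L'Hôpital's rule the quotient is (-9/(1 - 3*w)^2)/(2); substituting w = 0 gives -9/2.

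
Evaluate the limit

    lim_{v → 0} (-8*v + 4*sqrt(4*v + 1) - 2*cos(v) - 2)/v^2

Substitution gives 0/0 (the numerator vanishes to order 2).
Expand each term to order v^2: the coefficient of v^2 in -2·cos(v) is 1 and in 4·√(1 + 4v) is -8.
Lower-order terms cancel with the polynomial part, so the numerator is (-7)·v^2 + o(v^2), and the limit is (-7)/(1) = -7.

-7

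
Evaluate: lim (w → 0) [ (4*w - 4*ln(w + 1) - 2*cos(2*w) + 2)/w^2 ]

Substitution gives 0/0; apply L'Hôpital's rule 2 times.
After differentiating numerator and denominator 2 times the quotient is (8*cos(2*w) + 4/(w + 1)^2)/(2); at w = 0 this is 6.

6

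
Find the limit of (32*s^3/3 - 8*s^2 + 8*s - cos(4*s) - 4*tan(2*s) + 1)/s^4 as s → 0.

-32/3

Substitution gives 0/0 (the numerator vanishes to order 4).
Expand each term to order s^4: the coefficient of s^4 in −cos(4s) is -32/3 and in -4·tan(2s) is 0.
Lower-order terms cancel with the polynomial part, so the numerator is (-32/3)·s^4 + o(s^4), and the limit is (-32/3)/(1) = -32/3.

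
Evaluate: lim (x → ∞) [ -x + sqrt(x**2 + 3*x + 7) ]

An ∞ − ∞ form. Rationalising with the conjugate, the difference becomes (3x + 7) / (√(x^2 + 3*x + 7) + x).
For large x the denominator behaves like 2·x, so the quotient tends to 3/2 = 3/2.

3/2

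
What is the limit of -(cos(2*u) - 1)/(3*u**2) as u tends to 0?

2/3

Direct substitution gives 0/0.
Apply L'Hôpital: lim (-2*sin(2*u))/(-6*u), still 0/0.
After 2 applications of L'Hôpital's rule the quotient is (-4*cos(2*u))/(-6); substituting u = 0 gives 2/3.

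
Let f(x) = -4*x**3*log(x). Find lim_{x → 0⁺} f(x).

This is a 0·(−∞) form. Rewrite as -4·ln(x) / x^(−3) and apply L'Hôpital:
the derivative quotient is -4·(1/x) / (−3·x^(−4)) = (4/3)·x^3 → 0.

0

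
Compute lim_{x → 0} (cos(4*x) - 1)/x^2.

-8

Direct substitution gives 0/0.
Apply L'Hôpital: lim (-4*sin(4*x))/(2*x), still 0/0.
After 2 applications of L'Hôpital's rule the quotient is (-16*cos(4*x))/(2); substituting x = 0 gives -8.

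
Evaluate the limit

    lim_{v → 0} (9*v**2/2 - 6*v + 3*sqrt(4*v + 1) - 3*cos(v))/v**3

12

Substitution gives 0/0 (the numerator vanishes to order 3).
Expand each term to order v^3: the coefficient of v^3 in 3·√(1 + 4v) is 12 and in -3·cos(v) is 0.
Lower-order terms cancel with the polynomial part, so the numerator is (12)·v^3 + o(v^3), and the limit is (12)/(1) = 12.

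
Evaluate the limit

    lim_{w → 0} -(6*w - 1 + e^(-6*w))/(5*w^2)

Direct substitution gives 0/0.
Apply L'Hôpital: lim (6 - 6*e^(-6*w))/(-10*w), still 0/0.
After 2 applications of L'Hôpital's rule the quotient is (36*e^(-6*w))/(-10); substituting w = 0 gives -18/5.

-18/5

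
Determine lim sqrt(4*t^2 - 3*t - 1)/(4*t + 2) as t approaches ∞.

For large |t|, √(4*t^2 - 3*t - 1) ≈ √4·|t| and the denominator ≈ 4t.
Since t → +∞, |t| = t, giving √4/(4) = 1/2.

1/2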